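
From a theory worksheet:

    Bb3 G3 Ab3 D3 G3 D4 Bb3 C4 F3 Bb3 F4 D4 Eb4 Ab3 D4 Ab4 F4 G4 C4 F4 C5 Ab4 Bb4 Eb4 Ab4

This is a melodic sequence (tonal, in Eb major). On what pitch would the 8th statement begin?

Bb5

The 5-note cells begin on Bb3, D4, F4, Ab4, C5 — each up a 3rd from the last.
Extending the heads up a 3rd: Eb5 → G5 → Bb5.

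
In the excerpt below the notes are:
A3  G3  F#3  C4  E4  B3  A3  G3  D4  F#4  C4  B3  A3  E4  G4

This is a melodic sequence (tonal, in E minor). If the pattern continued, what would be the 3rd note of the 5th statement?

Grouping in 5s, the 3rd note of each cell is F#3, G3, A3.
Carrying that up a 2nd forward: B3 → C4.

C4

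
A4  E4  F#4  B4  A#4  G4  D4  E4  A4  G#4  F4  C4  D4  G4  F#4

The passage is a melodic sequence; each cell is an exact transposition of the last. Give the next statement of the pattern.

The 5-note cells begin on A4, G4, F4 — each down a 2nd from the last.
From Eb4 the exact shape gives Eb4 Bb3 C4 F4 E4.

Eb4 Bb3 C4 F4 E4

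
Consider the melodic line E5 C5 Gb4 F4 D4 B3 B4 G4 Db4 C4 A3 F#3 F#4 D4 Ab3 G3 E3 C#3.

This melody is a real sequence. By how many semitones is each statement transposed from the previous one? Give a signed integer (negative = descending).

-5

With a 6-note motive the entries are E5, B4, F#4, each down a 4th from the previous.
E5 to B4 spans -5 semitones.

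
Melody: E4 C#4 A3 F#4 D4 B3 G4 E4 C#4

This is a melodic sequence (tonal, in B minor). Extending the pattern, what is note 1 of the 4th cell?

A4

Grouping in 3s, the 1st note of each cell is E4, F#4, G4.
One more up a 2nd gives A4.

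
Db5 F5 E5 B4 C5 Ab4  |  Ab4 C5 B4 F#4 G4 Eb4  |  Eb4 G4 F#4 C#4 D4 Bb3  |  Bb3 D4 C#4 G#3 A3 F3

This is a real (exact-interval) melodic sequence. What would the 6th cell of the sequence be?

C3 E3 D#3 A#2 B2 G2

With a 6-note motive the entries are Db5, Ab4, Eb4, Bb3, each down a 4th from the previous.
Continuing the starts: F3 → C3.
So cell 6 is C3 E3 D#3 A#2 B2 G2.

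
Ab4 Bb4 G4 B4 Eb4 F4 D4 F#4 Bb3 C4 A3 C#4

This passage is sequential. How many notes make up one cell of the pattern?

There are 12 notes; a 4-note unit gives 3 cells:
Ab4 Bb4 G4 B4 | Eb4 F4 D4 F#4 | Bb3 C4 A3 C#4
Every group is a transposition down a 4th of the one before; no shorter unit works.

4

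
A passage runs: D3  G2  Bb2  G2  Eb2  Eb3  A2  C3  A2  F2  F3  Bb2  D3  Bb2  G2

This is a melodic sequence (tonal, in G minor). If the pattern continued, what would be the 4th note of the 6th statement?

With 5-note cells, note 4 of each statement runs G2, A2, Bb2.
Carrying that up a 2nd forward: C3 → D3 → Eb3.

Eb3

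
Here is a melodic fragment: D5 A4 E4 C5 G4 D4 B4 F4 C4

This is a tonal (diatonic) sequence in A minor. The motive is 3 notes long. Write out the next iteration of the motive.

A4 E4 B3

Taking 3-note groups, the heads are D5, C5, B4: the pattern moves down a 2nd.
Statement 4 starts on A4 and keeps the same diatonic contour: A4 E4 B3.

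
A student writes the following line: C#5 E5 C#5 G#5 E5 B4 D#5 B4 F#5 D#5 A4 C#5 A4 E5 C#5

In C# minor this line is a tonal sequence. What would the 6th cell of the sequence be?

Taking 5-note groups, the heads are C#5, B4, A4: the pattern moves down a 2nd.
Continuing the starts: G#4 → F#4 → E4.
So cell 6 is E4 G#4 E4 B4 G#4.

E4 G#4 E4 B4 G#4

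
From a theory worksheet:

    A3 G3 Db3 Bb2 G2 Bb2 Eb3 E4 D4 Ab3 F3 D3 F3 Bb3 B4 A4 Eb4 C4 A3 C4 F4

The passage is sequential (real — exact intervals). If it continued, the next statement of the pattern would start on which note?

With a 7-note motive the entries are A3, E4, B4, each up a 5th from the previous.
One more step up a 5th gives F#5.

F#5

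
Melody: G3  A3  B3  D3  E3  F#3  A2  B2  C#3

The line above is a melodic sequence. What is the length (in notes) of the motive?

Try groups of 3 (3 cells in 9 notes):
G3 A3 B3 | D3 E3 F#3 | A2 B2 C#3
Every group is a transposition down a 4th of the one before; no shorter unit works.

3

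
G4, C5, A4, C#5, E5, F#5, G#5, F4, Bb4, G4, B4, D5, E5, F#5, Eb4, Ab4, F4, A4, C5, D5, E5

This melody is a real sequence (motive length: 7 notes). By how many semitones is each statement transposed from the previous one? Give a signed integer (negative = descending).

With a 7-note motive the entries are G4, F4, Eb4, each down a 2nd from the previous.
G4 to F4 spans -2 semitones.

-2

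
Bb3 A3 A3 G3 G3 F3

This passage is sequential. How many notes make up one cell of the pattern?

2

6 notes total. Splitting into 3 groups of 2:
Bb3 A3 | A3 G3 | G3 F3
Each cell is the previous one down a 2nd — so the unit is 2 notes.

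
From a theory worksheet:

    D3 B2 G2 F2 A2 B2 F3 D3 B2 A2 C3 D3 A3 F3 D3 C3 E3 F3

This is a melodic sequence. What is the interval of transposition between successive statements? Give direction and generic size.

Unit = 6 notes; the statements start on D3, F3, A3, moving up a 3rd each time.
From D3 to F3: up a 3rd.

up a 3rd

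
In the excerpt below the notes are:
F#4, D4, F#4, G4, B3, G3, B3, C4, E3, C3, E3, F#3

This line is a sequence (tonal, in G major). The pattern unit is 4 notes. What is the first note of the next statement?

With a 4-note motive the entries are F#4, B3, E3, each down a 5th from the previous.
One more step down a 5th gives A2.

A2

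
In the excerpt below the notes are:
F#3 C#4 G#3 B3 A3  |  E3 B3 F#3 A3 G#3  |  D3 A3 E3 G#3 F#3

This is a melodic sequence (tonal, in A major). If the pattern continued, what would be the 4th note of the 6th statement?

D3

The unit is 5 notes. Position-4 pitches of the 3 shown cells: B3, A3, G#3.
Each moves down a 2nd. Continuing: F#3 → E3 → D3.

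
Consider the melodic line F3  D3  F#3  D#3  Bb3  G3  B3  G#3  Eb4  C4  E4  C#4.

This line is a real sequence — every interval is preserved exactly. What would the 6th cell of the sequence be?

Unit = 4 notes; the statements start on F3, Bb3, Eb4, moving up a 4th each time.
Carrying on: Ab4 → Db5 → Gb5.
Statement 6 starts on Gb5 and keeps the same exact contour: Gb5 Eb5 G5 E5.

Gb5 Eb5 G5 E5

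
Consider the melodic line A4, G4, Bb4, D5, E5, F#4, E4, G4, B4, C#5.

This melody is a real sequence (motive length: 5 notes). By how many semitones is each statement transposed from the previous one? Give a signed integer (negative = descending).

The 5-note cells begin on A4, F#4 — each down a 3rd from the last.
A4→F#4 is 66 − 69 = -3 semitones.

-3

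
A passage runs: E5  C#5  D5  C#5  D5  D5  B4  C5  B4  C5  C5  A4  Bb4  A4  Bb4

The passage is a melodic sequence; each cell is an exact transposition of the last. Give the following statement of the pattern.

Bb4 G4 Ab4 G4 Ab4

Unit = 5 notes; the statements start on E5, D5, C5, moving down a 2nd each time.
From Bb4 the exact shape gives Bb4 G4 Ab4 G4 Ab4.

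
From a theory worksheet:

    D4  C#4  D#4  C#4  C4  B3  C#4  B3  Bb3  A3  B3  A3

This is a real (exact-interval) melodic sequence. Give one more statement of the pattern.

The 4-note cells begin on D4, C4, Bb3 — each down a 2nd from the last.
So cell 4 is Ab3 G3 A3 G3.

Ab3 G3 A3 G3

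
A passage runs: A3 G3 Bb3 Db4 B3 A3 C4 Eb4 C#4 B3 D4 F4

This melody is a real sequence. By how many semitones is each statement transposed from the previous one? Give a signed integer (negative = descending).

2

Taking 4-note groups, the heads are A3, B3, C#4: the pattern moves up a 2nd.
Counting half-steps from A3 to B3: 2.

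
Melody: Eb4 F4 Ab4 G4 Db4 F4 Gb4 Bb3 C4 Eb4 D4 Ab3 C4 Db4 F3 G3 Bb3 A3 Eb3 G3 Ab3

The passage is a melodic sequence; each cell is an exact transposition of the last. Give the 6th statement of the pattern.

D2 E2 G2 F#2 C2 E2 F2

With a 7-note motive the entries are Eb4, Bb3, F3, each down a 4th from the previous.
Carrying on: C3 → G2 → D2.
From D2 the exact shape gives D2 E2 G2 F#2 C2 E2 F2.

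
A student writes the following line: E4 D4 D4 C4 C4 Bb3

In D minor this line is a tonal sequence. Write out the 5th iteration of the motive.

A3 G3

With a 2-note motive the entries are E4, D4, C4, each down a 2nd from the previous.
Carrying on: Bb3 → A3.
From A3 the diatonic shape gives A3 G3.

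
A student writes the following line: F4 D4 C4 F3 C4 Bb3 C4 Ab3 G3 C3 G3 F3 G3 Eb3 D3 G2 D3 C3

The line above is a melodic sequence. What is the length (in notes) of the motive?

6

There are 18 notes; a 6-note unit gives 3 cells:
F4 D4 C4 F3 C4 Bb3 | C4 Ab3 G3 C3 G3 F3 | G3 Eb3 D3 G2 D3 C3
Each cell is the previous one down a 4th — so the unit is 6 notes.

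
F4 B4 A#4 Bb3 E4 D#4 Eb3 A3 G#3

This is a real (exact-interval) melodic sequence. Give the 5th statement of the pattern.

Unit = 3 notes; the statements start on F4, Bb3, Eb3, moving down a 5th each time.
Carrying on: Ab2 → Db2.
From Db2 the exact shape gives Db2 G2 F#2.

Db2 G2 F#2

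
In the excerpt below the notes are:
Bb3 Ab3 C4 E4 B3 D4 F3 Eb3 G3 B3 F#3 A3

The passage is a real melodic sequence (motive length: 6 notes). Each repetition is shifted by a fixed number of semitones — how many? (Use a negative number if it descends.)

-5

Taking 6-note groups, the heads are Bb3, F3: the pattern moves down a 4th.
Bb3→F3 is 53 − 58 = -5 semitones.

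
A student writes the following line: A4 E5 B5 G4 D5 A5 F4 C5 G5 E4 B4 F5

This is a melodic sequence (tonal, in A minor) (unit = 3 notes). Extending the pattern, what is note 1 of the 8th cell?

Grouping in 3s, the 1st note of each cell is A4, G4, F4, E4.
Extending down a 2nd: D4 → C4 → B3 → A3.

A3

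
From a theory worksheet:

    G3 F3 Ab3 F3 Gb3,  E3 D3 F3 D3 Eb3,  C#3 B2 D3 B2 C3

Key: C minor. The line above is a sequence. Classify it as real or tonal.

real

Each cell has the same semitone pattern (-2, 3, -3, 1) — intervals are preserved exactly.
And Gb3 lies outside C minor, so the sequence is real rather than tonal.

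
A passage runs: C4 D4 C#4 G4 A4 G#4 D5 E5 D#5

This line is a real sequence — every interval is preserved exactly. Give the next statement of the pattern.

With a 3-note motive the entries are C4, G4, D5, each up a 5th from the previous.
So cell 4 is A5 B5 A#5.

A5 B5 A#5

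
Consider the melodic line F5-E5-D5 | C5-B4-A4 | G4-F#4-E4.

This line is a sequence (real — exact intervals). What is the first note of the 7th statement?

Taking 3-note groups, the heads are F5, C5, G4: the pattern moves down a 4th.
Continuing: D4 → A3 → E3 → B2. Statement 7 starts on B2.

B2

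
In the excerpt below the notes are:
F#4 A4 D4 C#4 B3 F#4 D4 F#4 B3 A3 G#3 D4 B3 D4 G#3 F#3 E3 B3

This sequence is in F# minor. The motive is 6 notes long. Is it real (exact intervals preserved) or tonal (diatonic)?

tonal

Every note is diatonic to F# minor.
Cell 1 has +3 semitones from note 1 to 2, but cell 2 has +4 — the interval quality changes while the contour stays the same, which is the hallmark of a tonal sequence.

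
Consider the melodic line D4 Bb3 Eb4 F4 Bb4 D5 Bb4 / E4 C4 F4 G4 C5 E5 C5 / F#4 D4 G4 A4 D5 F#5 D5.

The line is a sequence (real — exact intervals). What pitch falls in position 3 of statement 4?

A4

With 7-note cells, note 3 of each statement runs Eb4, F4, G4.
One more up a 2nd gives A4.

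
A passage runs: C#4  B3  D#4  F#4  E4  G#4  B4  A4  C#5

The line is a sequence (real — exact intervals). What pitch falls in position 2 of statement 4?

D5

The unit is 3 notes. Position-2 pitches of the 3 shown cells: B3, E4, A4.
From A4, up a 4th gives D5.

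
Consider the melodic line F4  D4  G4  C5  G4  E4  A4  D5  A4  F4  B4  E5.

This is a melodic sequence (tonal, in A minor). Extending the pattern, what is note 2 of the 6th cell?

B4

With 4-note cells, note 2 of each statement runs D4, E4, F4.
Extending up a 2nd: G4 → A4 → B4.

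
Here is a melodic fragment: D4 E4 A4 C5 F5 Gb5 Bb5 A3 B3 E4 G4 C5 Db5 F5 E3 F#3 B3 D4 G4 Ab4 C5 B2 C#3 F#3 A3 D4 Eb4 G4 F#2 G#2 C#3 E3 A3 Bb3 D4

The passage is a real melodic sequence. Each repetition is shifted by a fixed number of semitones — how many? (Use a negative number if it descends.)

Unit = 7 notes; the statements start on D4, A3, E3, B2, F#2, moving down a 4th each time.
D4 to A3 spans -5 semitones.

-5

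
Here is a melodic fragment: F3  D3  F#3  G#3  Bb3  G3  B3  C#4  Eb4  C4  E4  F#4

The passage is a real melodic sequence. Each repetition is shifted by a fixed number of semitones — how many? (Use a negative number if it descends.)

With a 4-note motive the entries are F3, Bb3, Eb4, each up a 4th from the previous.
F3 to Bb3 spans +5 semitones.

5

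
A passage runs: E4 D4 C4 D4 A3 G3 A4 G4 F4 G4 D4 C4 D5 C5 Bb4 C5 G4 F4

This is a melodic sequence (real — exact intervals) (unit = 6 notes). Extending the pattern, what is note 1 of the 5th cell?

C6

With 6-note cells, note 1 of each statement runs E4, A4, D5.
Carrying that up a 4th forward: G5 → C6.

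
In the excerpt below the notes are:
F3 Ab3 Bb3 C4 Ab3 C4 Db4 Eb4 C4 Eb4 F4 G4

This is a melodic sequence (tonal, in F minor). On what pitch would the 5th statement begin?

G4

The 4-note cells begin on F3, Ab3, C4 — each up a 3rd from the last.
Continuing: Eb4 → G4. Statement 5 starts on G4.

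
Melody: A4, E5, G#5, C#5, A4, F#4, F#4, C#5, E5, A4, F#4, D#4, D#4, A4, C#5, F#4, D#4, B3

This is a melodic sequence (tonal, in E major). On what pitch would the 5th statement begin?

The 6-note cells begin on A4, F#4, D#4 — each down a 3rd from the last.
Extending the heads down a 3rd: B3 → G#3.

G#3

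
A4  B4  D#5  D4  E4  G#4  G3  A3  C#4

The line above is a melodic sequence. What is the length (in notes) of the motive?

There are 9 notes; a 3-note unit gives 3 cells:
A4 B4 D#5 | D4 E4 G#4 | G3 A3 C#4
Each cell is the previous one down a 5th — so the unit is 3 notes.

3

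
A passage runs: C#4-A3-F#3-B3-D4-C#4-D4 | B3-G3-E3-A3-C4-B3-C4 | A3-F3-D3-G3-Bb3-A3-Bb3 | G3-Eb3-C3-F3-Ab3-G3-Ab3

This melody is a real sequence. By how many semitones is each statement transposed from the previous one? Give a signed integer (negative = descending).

Taking 7-note groups, the heads are C#4, B3, A3, G3: the pattern moves down a 2nd.
Counting half-steps from C#4 to B3: -2.

-2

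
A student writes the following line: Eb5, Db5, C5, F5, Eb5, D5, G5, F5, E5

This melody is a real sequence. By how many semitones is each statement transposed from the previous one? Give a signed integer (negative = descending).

The 3-note cells begin on Eb5, F5, G5 — each up a 2nd from the last.
Counting half-steps from Eb5 to F5: 2.

2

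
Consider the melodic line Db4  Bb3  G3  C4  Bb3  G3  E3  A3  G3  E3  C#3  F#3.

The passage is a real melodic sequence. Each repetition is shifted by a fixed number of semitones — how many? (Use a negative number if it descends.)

-3

Unit = 4 notes; the statements start on Db4, Bb3, G3, moving down a 3rd each time.
Db4 to Bb3 spans -3 semitones.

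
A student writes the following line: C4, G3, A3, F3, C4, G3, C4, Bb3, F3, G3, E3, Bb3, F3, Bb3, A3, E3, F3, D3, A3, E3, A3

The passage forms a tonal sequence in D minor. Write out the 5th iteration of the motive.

With a 7-note motive the entries are C4, Bb3, A3, each down a 2nd from the previous.
Continuing the starts: G3 → F3.
Statement 5 starts on F3 and keeps the same diatonic contour: F3 C3 D3 Bb2 F3 C3 F3.

F3 C3 D3 Bb2 F3 C3 F3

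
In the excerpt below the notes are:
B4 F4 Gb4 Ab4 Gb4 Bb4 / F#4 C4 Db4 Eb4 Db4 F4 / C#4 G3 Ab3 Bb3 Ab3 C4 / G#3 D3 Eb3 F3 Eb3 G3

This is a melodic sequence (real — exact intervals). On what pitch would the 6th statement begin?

A#2

The 6-note cells begin on B4, F#4, C#4, G#3 — each down a 4th from the last.
Continuing: D#3 → A#2. Statement 6 starts on A#2.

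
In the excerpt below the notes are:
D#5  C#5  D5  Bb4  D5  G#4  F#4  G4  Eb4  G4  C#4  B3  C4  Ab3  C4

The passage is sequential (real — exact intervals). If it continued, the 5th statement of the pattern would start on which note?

Taking 5-note groups, the heads are D#5, G#4, C#4: the pattern moves down a 5th.
Extending the heads down a 5th: F#3 → B2.

B2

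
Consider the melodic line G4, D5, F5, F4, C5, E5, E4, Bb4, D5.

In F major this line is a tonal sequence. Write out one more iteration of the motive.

Taking 3-note groups, the heads are G4, F4, E4: the pattern moves down a 2nd.
So cell 4 is D4 A4 C5.

D4 A4 C5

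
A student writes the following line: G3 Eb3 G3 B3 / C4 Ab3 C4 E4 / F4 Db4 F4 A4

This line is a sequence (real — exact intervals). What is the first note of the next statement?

Bb4

Unit = 4 notes; the statements start on G3, C4, F4, moving up a 4th each time.
One more step up a 4th gives Bb4.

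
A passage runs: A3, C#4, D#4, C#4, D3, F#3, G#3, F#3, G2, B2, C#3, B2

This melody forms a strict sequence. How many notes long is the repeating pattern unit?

Try groups of 4 (3 cells in 12 notes):
A3 C#4 D#4 C#4 | D3 F#3 G#3 F#3 | G2 B2 C#3 B2
That's a consistent down a 5th shift per cell, and no other grouping gives one.

4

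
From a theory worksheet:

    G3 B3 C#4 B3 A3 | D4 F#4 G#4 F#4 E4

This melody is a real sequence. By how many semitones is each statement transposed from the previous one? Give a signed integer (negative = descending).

7

Taking 5-note groups, the heads are G3, D4: the pattern moves up a 5th.
G3 to D4 spans +7 semitones.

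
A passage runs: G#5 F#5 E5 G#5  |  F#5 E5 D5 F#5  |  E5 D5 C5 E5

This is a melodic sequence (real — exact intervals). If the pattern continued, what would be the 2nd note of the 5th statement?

The unit is 4 notes. Position-2 pitches of the 3 shown cells: F#5, E5, D5.
Extending down a 2nd: C5 → Bb4.

Bb4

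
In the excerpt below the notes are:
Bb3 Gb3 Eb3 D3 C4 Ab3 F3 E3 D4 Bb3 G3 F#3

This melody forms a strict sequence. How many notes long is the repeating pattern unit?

Try groups of 4 (3 cells in 12 notes):
Bb3 Gb3 Eb3 D3 | C4 Ab3 F3 E3 | D4 Bb3 G3 F#3
Every group is a transposition up a 2nd of the one before; no shorter unit works.

4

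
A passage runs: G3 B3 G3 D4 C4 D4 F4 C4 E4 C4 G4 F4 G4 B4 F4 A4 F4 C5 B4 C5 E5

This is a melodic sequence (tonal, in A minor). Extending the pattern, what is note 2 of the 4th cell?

With 7-note cells, note 2 of each statement runs B3, E4, A4.
From A4, up a 4th gives D5.

D5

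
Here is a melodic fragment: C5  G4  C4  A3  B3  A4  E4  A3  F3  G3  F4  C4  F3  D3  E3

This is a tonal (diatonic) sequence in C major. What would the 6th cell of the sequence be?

Unit = 5 notes; the statements start on C5, A4, F4, moving down a 3rd each time.
Extending down a 3rd: D4 → B3 → G3.
Statement 6 starts on G3 and keeps the same diatonic contour: G3 D3 G2 E2 F2.

G3 D3 G2 E2 F2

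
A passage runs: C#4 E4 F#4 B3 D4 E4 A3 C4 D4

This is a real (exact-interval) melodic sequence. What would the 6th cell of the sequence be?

The 3-note cells begin on C#4, B3, A3 — each down a 2nd from the last.
Extending down a 2nd: G3 → F3 → Eb3.
Statement 6 starts on Eb3 and keeps the same exact contour: Eb3 Gb3 Ab3.

Eb3 Gb3 Ab3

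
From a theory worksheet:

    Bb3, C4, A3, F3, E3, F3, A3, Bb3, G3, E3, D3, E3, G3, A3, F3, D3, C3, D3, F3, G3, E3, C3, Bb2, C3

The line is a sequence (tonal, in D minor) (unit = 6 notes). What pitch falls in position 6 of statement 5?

Bb2

Grouping in 6s, the 6th note of each cell is F3, E3, D3, C3.
From C3, down a 2nd gives Bb2.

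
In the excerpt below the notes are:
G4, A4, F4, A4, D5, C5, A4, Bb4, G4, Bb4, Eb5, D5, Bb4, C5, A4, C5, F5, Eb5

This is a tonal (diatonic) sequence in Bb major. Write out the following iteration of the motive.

C5 D5 Bb4 D5 G5 F5

Unit = 6 notes; the statements start on G4, A4, Bb4, moving up a 2nd each time.
From C5 the diatonic shape gives C5 D5 Bb4 D5 G5 F5.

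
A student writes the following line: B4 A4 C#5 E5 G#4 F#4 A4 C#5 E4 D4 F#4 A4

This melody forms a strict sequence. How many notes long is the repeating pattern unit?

4

12 notes total. Splitting into 3 groups of 4:
B4 A4 C#5 E5 | G#4 F#4 A4 C#5 | E4 D4 F#4 A4
Each cell is the previous one down a 3rd — so the unit is 4 notes.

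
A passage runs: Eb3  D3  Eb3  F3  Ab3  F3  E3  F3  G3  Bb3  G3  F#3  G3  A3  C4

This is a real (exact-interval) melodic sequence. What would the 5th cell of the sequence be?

B3 A#3 B3 C#4 E4

Unit = 5 notes; the statements start on Eb3, F3, G3, moving up a 2nd each time.
Carrying on: A3 → B3.
Statement 5 starts on B3 and keeps the same exact contour: B3 A#3 B3 C#4 E4.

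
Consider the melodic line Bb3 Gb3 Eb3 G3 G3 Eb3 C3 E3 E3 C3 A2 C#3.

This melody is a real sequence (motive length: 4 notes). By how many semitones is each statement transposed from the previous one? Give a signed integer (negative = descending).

-3

Unit = 4 notes; the statements start on Bb3, G3, E3, moving down a 3rd each time.
Bb3→G3 is 55 − 58 = -3 semitones.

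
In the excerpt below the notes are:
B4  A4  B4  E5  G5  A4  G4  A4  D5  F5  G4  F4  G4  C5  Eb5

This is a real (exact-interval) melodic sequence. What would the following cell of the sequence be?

Unit = 5 notes; the statements start on B4, A4, G4, moving down a 2nd each time.
Statement 4 starts on F4 and keeps the same exact contour: F4 Eb4 F4 Bb4 Db5.

F4 Eb4 F4 Bb4 Db5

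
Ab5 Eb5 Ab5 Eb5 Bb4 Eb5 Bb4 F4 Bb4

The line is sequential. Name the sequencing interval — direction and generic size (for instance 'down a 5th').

Taking 3-note groups, the heads are Ab5, Eb5, Bb4: the pattern moves down a 4th.
Ab5 to Eb5 is down a 4th.

down a 4th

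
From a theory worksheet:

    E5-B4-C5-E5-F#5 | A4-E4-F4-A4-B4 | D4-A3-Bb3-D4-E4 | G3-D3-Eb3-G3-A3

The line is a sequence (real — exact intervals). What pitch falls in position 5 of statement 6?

G2

With 5-note cells, note 5 of each statement runs F#5, B4, E4, A3.
Carrying that down a 5th forward: D3 → G2.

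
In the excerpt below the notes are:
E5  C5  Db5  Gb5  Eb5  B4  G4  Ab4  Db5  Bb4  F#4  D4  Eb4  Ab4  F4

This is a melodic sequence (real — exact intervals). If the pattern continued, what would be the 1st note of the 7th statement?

With 5-note cells, note 1 of each statement runs E5, B4, F#4.
Each moves down a 4th. Continuing: C#4 → G#3 → D#3 → A#2.

A#2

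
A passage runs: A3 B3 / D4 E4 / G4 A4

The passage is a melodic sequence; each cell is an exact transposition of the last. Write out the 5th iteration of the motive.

F5 G5

With a 2-note motive the entries are A3, D4, G4, each up a 4th from the previous.
Continuing the starts: C5 → F5.
So cell 5 is F5 G5.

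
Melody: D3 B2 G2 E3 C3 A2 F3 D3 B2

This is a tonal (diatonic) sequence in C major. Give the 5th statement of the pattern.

A3 F3 D3

The 3-note cells begin on D3, E3, F3 — each up a 2nd from the last.
Extending up a 2nd: G3 → A3.
So cell 5 is A3 F3 D3.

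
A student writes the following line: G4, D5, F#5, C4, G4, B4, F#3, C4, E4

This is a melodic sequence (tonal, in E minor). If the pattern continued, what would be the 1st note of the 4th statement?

B2

Grouping in 3s, the 1st note of each cell is G4, C4, F#3.
One more down a 5th gives B2.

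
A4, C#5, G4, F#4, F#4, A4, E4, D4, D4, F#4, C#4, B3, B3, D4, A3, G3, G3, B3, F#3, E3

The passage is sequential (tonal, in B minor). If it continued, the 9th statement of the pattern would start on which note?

Unit = 4 notes; the statements start on A4, F#4, D4, B3, G3, moving down a 3rd each time.
Extending the heads down a 3rd: E3 → C#3 → A2 → F#2.

F#2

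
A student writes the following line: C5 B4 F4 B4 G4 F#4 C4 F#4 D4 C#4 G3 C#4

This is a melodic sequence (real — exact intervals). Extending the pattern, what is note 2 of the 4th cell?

Grouping in 4s, the 2nd note of each cell is B4, F#4, C#4.
From C#4, down a 4th gives G#3.

G#3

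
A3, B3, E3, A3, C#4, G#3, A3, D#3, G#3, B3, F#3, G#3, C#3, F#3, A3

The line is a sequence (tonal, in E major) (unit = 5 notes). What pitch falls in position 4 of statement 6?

Grouping in 5s, the 4th note of each cell is A3, G#3, F#3.
Extending down a 2nd: E3 → D#3 → C#3.

C#3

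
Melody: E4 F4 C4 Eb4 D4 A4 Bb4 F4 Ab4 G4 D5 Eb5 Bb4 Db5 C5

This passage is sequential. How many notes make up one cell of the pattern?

15 notes total. Splitting into 3 groups of 5:
E4 F4 C4 Eb4 D4 | A4 Bb4 F4 Ab4 G4 | D5 Eb5 Bb4 Db5 C5
That's a consistent up a 4th shift per cell, and no other grouping gives one.

5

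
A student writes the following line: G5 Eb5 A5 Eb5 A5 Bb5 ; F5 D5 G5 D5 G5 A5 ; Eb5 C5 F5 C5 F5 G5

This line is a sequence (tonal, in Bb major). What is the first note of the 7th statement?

A4

With a 6-note motive the entries are G5, F5, Eb5, each down a 2nd from the previous.
Extending the heads down a 2nd: D5 → C5 → Bb4 → A4.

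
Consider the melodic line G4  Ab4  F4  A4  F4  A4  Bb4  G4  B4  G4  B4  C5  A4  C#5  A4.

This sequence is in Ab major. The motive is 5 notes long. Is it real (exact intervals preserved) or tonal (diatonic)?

Each cell has the same semitone pattern (1, -3, 4, -4) — intervals are preserved exactly.
And A4 lies outside Ab major, so the sequence is real rather than tonal.

real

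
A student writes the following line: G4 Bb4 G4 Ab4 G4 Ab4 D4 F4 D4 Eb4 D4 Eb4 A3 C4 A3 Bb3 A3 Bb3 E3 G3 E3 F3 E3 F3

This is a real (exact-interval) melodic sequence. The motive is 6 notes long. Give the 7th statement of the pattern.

Taking 6-note groups, the heads are G4, D4, A3, E3: the pattern moves down a 4th.
Continuing the starts: B2 → F#2 → C#2.
Statement 7 starts on C#2 and keeps the same exact contour: C#2 E2 C#2 D2 C#2 D2.

C#2 E2 C#2 D2 C#2 D2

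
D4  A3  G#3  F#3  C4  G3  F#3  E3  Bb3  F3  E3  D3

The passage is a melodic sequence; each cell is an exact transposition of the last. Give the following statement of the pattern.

Ab3 Eb3 D3 C3

With a 4-note motive the entries are D4, C4, Bb3, each down a 2nd from the previous.
So cell 4 is Ab3 Eb3 D3 C3.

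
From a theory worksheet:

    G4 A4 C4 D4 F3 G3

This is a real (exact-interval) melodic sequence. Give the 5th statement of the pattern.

Unit = 2 notes; the statements start on G4, C4, F3, moving down a 5th each time.
Carrying on: Bb2 → Eb2.
Statement 5 starts on Eb2 and keeps the same exact contour: Eb2 F2.

Eb2 F2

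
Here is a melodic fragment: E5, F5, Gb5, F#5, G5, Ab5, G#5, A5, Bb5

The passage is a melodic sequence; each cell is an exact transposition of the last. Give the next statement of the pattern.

A#5 B5 C6

The 3-note cells begin on E5, F#5, G#5 — each up a 2nd from the last.
Statement 4 starts on A#5 and keeps the same exact contour: A#5 B5 C6.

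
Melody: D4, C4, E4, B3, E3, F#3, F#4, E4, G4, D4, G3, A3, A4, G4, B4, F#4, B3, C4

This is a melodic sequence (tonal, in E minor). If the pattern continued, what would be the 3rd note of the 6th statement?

Grouping in 6s, the 3rd note of each cell is E4, G4, B4.
Each moves up a 3rd. Continuing: D5 → F#5 → A5.

A5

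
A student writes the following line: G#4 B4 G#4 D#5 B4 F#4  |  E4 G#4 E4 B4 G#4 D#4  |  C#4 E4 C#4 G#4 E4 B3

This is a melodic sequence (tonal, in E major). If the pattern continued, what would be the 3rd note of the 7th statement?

B2

With 6-note cells, note 3 of each statement runs G#4, E4, C#4.
Extending down a 3rd: A3 → F#3 → D#3 → B2.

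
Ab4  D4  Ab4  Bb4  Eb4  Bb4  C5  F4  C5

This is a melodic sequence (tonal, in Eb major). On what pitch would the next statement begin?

D5

Unit = 3 notes; the statements start on Ab4, Bb4, C5, moving up a 2nd each time.
The next head, up a 2nd from C5, is D5.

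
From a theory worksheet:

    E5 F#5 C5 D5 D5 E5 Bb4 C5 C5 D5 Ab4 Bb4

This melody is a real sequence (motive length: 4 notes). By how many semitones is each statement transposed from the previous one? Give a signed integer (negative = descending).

-2

Taking 4-note groups, the heads are E5, D5, C5: the pattern moves down a 2nd.
Counting half-steps from E5 to D5: -2.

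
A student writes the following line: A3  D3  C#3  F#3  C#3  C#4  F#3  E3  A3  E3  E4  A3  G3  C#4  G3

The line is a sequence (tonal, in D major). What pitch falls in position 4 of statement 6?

With 5-note cells, note 4 of each statement runs F#3, A3, C#4.
Extending up a 3rd: E4 → G4 → B4.

B4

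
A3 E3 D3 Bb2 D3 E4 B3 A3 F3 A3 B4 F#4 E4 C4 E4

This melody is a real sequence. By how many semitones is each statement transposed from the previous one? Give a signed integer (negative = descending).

Unit = 5 notes; the statements start on A3, E4, B4, moving up a 5th each time.
A3→E4 is 64 − 57 = 7 semitones.

7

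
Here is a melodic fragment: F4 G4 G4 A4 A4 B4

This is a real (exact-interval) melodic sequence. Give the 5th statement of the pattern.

With a 2-note motive the entries are F4, G4, A4, each up a 2nd from the previous.
Extending up a 2nd: B4 → C#5.
So cell 5 is C#5 D#5.

C#5 D#5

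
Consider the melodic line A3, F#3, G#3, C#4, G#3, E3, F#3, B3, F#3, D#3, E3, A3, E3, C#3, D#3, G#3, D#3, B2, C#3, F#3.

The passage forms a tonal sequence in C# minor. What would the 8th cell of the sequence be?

Taking 4-note groups, the heads are A3, G#3, F#3, E3, D#3: the pattern moves down a 2nd.
Continuing the starts: C#3 → B2 → A2.
From A2 the diatonic shape gives A2 F#2 G#2 C#3.

A2 F#2 G#2 C#3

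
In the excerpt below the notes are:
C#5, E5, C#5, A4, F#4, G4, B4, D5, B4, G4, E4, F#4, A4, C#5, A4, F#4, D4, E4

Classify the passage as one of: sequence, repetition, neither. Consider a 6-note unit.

Each 6-note cell is the previous one transposed down a 2nd.

sequence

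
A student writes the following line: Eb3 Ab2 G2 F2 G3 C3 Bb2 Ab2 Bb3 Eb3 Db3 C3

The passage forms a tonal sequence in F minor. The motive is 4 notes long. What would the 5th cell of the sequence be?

F4 Bb3 Ab3 G3

With a 4-note motive the entries are Eb3, G3, Bb3, each up a 3rd from the previous.
Extending up a 3rd: Db4 → F4.
From F4 the diatonic shape gives F4 Bb3 Ab3 G3.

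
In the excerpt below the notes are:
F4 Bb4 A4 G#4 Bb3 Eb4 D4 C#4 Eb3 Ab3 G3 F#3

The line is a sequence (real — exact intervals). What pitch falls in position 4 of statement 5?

E2

The unit is 4 notes. Position-4 pitches of the 3 shown cells: G#4, C#4, F#3.
Each moves down a 5th. Continuing: B2 → E2.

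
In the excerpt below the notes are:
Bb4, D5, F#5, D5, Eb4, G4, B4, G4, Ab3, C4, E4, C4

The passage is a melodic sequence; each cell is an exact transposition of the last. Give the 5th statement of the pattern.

Unit = 4 notes; the statements start on Bb4, Eb4, Ab3, moving down a 5th each time.
Carrying on: Db3 → Gb2.
From Gb2 the exact shape gives Gb2 Bb2 D3 Bb2.

Gb2 Bb2 D3 Bb2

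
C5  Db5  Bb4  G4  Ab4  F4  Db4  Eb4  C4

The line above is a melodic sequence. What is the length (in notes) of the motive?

3

9 notes total. Splitting into 3 groups of 3:
C5 Db5 Bb4 | G4 Ab4 F4 | Db4 Eb4 C4
Each cell is the previous one down a 4th — so the unit is 3 notes.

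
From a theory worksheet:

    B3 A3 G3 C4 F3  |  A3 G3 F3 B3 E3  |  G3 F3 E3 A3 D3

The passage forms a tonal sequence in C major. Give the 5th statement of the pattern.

Taking 5-note groups, the heads are B3, A3, G3: the pattern moves down a 2nd.
Continuing the starts: F3 → E3.
From E3 the diatonic shape gives E3 D3 C3 F3 B2.

E3 D3 C3 F3 B2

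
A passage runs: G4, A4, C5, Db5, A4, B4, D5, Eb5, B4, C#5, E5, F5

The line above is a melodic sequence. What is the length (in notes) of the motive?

4

12 notes total. Splitting into 3 groups of 4:
G4 A4 C5 Db5 | A4 B4 D5 Eb5 | B4 C#5 E5 F5
Each cell is the previous one up a 2nd — so the unit is 4 notes.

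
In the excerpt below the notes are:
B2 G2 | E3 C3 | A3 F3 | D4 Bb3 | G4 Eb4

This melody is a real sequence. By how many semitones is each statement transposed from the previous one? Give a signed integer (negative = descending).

5

Unit = 2 notes; the statements start on B2, E3, A3, D4, G4, moving up a 4th each time.
Counting half-steps from B2 to E3: 5.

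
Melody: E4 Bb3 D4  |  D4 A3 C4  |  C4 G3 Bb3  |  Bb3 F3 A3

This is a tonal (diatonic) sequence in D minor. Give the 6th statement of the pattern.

Unit = 3 notes; the statements start on E4, D4, C4, Bb3, moving down a 2nd each time.
Carrying on: A3 → G3.
Statement 6 starts on G3 and keeps the same diatonic contour: G3 D3 F3.

G3 D3 F3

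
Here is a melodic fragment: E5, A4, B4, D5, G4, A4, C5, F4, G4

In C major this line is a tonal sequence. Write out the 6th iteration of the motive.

With a 3-note motive the entries are E5, D5, C5, each down a 2nd from the previous.
Carrying on: B4 → A4 → G4.
So cell 6 is G4 C4 D4.

G4 C4 D4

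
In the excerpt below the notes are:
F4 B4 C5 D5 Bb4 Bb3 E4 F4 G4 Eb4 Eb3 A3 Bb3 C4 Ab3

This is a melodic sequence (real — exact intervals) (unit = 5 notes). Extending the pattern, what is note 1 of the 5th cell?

The unit is 5 notes. Position-1 pitches of the 3 shown cells: F4, Bb3, Eb3.
Extending down a 5th: Ab2 → Db2.

Db2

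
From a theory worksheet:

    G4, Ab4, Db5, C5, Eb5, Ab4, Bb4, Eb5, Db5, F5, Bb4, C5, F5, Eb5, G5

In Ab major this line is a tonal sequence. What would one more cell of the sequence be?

C5 Db5 G5 F5 Ab5

The 5-note cells begin on G4, Ab4, Bb4 — each up a 2nd from the last.
Statement 4 starts on C5 and keeps the same diatonic contour: C5 Db5 G5 F5 Ab5.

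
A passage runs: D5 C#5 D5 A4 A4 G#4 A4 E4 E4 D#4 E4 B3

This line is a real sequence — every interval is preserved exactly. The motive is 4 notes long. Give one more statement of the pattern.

B3 A#3 B3 F#3

The 4-note cells begin on D5, A4, E4 — each down a 4th from the last.
Statement 4 starts on B3 and keeps the same exact contour: B3 A#3 B3 F#3.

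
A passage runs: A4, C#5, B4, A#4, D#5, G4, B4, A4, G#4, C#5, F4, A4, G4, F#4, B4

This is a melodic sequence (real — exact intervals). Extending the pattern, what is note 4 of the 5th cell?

Grouping in 5s, the 4th note of each cell is A#4, G#4, F#4.
Carrying that down a 2nd forward: E4 → D4.

D4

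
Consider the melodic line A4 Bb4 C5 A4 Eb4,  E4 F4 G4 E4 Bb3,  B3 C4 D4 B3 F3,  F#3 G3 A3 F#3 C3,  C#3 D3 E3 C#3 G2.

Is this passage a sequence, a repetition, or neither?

Each 5-note cell is the previous one transposed down a 4th.

sequence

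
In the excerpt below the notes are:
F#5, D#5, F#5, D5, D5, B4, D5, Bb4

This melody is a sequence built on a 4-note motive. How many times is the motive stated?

2

8 notes in groups of 4 gives 8/4 = 2 statements.
Starts: F#5, D5 — each down a 3rd.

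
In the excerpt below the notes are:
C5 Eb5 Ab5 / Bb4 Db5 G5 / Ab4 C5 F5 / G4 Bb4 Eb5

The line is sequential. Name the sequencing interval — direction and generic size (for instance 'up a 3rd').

Unit = 3 notes; the statements start on C5, Bb4, Ab4, G4, moving down a 2nd each time.
From C5 to Bb4: down a 2nd.

down a 2nd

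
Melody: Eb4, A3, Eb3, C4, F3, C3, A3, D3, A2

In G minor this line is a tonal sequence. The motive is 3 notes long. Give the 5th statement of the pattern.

D3 G2 D2

Unit = 3 notes; the statements start on Eb4, C4, A3, moving down a 3rd each time.
Continuing the starts: F3 → D3.
From D3 the diatonic shape gives D3 G2 D2.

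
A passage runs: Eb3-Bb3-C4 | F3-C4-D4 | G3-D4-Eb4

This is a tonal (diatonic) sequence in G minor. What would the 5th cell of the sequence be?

The 3-note cells begin on Eb3, F3, G3 — each up a 2nd from the last.
Carrying on: A3 → Bb3.
Statement 5 starts on Bb3 and keeps the same diatonic contour: Bb3 F4 G4.

Bb3 F4 G4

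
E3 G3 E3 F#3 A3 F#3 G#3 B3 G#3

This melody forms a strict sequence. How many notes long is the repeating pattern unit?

Try groups of 3 (3 cells in 9 notes):
E3 G3 E3 | F#3 A3 F#3 | G#3 B3 G#3
That's a consistent up a 2nd shift per cell, and no other grouping gives one.

3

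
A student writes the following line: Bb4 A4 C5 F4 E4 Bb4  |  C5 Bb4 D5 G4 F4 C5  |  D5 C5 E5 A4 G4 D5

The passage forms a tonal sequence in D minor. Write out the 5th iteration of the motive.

F5 E5 G5 C5 Bb4 F5

Unit = 6 notes; the statements start on Bb4, C5, D5, moving up a 2nd each time.
Continuing the starts: E5 → F5.
So cell 5 is F5 E5 G5 C5 Bb4 F5.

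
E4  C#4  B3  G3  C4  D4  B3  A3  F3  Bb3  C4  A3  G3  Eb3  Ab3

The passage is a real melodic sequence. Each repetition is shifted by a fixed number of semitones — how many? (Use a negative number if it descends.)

Taking 5-note groups, the heads are E4, D4, C4: the pattern moves down a 2nd.
Counting half-steps from E4 to D4: -2.

-2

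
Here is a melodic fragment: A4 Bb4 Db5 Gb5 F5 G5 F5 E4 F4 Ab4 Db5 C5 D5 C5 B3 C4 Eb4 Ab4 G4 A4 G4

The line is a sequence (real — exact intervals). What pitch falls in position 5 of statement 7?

B2

With 7-note cells, note 5 of each statement runs F5, C5, G4.
Carrying that down a 4th forward: D4 → A3 → E3 → B2.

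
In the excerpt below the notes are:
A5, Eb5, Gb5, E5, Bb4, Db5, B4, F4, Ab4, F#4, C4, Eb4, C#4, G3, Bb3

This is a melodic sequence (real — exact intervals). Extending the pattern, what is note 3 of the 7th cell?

With 3-note cells, note 3 of each statement runs Gb5, Db5, Ab4, Eb4, Bb3.
Extending down a 4th: F3 → C3.

C3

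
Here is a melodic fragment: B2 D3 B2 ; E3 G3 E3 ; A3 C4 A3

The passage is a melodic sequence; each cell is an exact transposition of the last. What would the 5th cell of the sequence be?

Unit = 3 notes; the statements start on B2, E3, A3, moving up a 4th each time.
Continuing the starts: D4 → G4.
Statement 5 starts on G4 and keeps the same exact contour: G4 Bb4 G4.

G4 Bb4 G4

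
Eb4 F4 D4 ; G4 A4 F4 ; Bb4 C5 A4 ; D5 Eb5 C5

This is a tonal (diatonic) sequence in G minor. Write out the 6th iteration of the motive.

Unit = 3 notes; the statements start on Eb4, G4, Bb4, D5, moving up a 3rd each time.
Carrying on: F5 → A5.
From A5 the diatonic shape gives A5 Bb5 G5.

A5 Bb5 G5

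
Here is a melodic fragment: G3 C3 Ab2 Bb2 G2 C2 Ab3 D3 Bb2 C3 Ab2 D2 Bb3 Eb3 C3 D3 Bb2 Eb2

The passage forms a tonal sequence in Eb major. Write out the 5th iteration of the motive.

D4 G3 Eb3 F3 D3 G2

Taking 6-note groups, the heads are G3, Ab3, Bb3: the pattern moves up a 2nd.
Continuing the starts: C4 → D4.
From D4 the diatonic shape gives D4 G3 Eb3 F3 D3 G2.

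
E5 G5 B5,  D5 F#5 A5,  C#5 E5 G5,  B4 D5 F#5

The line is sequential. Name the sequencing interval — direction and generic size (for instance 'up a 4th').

Unit = 3 notes; the statements start on E5, D5, C#5, B4, moving down a 2nd each time.
E5 to D5 is down a 2nd.

down a 2nd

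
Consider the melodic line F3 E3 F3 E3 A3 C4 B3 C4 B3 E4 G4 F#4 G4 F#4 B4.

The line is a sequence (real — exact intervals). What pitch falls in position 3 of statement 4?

D5

The unit is 5 notes. Position-3 pitches of the 3 shown cells: F3, C4, G4.
Each moves up a 5th; the next is D5.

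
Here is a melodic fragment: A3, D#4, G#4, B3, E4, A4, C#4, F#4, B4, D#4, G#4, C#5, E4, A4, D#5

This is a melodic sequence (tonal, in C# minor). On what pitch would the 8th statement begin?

A4

The 3-note cells begin on A3, B3, C#4, D#4, E4 — each up a 2nd from the last.
Continuing: F#4 → G#4 → A4. Statement 8 starts on A4.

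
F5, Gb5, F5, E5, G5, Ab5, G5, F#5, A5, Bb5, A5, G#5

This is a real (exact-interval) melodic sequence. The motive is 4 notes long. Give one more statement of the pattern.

Taking 4-note groups, the heads are F5, G5, A5: the pattern moves up a 2nd.
So cell 4 is B5 C6 B5 A#5.

B5 C6 B5 A#5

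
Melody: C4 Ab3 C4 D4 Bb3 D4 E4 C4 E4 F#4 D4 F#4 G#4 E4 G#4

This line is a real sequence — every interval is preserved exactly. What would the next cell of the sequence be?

A#4 F#4 A#4

The 3-note cells begin on C4, D4, E4, F#4, G#4 — each up a 2nd from the last.
Statement 6 starts on A#4 and keeps the same exact contour: A#4 F#4 A#4.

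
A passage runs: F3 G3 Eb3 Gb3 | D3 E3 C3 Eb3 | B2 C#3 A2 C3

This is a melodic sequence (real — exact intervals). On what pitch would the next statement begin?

Unit = 4 notes; the statements start on F3, D3, B2, moving down a 3rd each time.
The next head, down a 3rd from B2, is G#2.

G#2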